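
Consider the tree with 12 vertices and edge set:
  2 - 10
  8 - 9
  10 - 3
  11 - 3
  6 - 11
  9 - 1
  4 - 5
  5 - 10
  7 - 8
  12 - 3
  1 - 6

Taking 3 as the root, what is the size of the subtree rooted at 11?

Descendants of 11 (including itself): 11, 6, 1, 9, 8, 7. That's 6.

6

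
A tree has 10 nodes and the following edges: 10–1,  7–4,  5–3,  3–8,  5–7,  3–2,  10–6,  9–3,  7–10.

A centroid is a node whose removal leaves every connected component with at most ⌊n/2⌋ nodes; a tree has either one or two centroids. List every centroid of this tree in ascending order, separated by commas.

Delete 5: the remaining components have sizes 5, 4. Max 5 ≤ 5, so 5 is a centroid.
7 is adjacent to 5 and is also a centroid (the largest component after removing it is likewise 5).

5, 7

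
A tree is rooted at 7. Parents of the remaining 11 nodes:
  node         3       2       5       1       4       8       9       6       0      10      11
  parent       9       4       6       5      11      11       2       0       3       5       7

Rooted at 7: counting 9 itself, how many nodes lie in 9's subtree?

7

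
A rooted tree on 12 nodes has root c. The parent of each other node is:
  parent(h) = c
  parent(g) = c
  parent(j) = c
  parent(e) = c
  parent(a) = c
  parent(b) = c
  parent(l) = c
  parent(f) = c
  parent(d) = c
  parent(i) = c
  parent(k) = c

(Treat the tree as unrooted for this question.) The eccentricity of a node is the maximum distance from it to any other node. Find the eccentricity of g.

2

The node farthest from g is a (h, k, j, f, d, b, e, i, l also at distance 2), via g–c–a — 2 edges.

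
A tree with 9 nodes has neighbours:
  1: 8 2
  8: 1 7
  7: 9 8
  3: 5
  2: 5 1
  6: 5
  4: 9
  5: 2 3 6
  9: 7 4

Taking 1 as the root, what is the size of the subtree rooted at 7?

Descendants of 7 (including itself): 7, 9, 4. That's 3.

3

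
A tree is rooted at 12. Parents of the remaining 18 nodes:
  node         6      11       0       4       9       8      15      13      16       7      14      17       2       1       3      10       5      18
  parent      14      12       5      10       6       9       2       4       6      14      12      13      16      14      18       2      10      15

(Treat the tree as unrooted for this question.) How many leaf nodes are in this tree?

7

Degree-1 nodes: 0, 1, 3, 7, 8, 11, 17 — 7 of them.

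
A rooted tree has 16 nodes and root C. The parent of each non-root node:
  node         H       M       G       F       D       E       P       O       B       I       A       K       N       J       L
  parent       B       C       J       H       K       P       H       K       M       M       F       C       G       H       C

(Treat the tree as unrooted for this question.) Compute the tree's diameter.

BFS from N reaches D last, at distance 8; BFS from D confirms no node is farther.
Path: N – G – J – H – B – M – C – K – D.

8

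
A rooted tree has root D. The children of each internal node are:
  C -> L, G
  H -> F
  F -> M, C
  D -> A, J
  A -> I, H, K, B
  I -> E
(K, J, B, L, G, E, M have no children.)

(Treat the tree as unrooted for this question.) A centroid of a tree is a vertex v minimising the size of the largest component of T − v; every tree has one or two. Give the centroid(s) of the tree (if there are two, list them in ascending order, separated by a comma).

A

Delete A: the remaining components have sizes 6, 2, 2, 1, 1. Max 6 ≤ 6, so A is a centroid.
Every other node leaves some component of size > 6, so the centroid is unique.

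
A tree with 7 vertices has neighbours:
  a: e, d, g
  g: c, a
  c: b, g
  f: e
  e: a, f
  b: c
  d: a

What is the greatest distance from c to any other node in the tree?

The node farthest from c is f, via c–g–a–e–f — 4 edges.

4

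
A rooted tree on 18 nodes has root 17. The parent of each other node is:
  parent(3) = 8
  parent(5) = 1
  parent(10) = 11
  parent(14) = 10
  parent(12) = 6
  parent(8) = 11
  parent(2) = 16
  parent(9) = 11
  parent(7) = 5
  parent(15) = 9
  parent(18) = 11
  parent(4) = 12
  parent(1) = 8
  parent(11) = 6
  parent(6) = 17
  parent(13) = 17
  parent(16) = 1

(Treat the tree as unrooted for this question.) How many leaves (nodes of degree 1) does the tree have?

The leaves are 2, 3, 4, 7, 13, 14, 15, 18.
That is 8 leaves.

8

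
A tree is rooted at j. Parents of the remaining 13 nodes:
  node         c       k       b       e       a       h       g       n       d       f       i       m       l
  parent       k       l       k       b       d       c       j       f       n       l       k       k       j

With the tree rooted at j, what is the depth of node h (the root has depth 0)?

4

Path from j to h: j → l → k → c → h, which has 4 edges.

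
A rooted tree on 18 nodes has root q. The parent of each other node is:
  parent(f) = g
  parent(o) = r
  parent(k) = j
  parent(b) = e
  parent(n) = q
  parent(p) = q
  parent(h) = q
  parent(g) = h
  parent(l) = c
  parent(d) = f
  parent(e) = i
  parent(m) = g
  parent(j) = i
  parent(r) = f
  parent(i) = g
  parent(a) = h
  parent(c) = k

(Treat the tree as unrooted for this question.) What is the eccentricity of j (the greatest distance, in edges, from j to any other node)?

Distances from j peak at 5, attained at o (n, p also at distance 5).
j-i-g-f-r-o

5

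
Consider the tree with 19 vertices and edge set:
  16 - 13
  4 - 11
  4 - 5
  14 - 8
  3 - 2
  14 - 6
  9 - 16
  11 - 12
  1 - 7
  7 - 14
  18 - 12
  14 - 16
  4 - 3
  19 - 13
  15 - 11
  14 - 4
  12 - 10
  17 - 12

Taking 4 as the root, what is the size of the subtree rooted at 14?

9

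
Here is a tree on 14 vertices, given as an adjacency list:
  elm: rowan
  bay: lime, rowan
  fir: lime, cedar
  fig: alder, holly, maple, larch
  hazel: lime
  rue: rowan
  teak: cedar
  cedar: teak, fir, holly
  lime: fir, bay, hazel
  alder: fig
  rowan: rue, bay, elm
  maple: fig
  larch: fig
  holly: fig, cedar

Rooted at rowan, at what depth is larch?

7

rowan–bay–lime–fir–cedar–holly–fig–larch — 7 edges.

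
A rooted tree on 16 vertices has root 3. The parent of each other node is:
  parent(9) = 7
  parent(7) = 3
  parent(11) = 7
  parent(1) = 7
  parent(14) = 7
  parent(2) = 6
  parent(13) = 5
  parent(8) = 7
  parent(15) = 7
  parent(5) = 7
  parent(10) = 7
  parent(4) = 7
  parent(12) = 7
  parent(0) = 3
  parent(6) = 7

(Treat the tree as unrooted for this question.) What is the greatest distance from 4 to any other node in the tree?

A farthest node from 4 is 0 (2, 13 also at distance 3).
The path 4-7-3-0 has 3 edges.

3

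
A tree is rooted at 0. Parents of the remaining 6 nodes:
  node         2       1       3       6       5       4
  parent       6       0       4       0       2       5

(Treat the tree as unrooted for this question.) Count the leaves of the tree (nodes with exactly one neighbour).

Degree-1 nodes: 1, 3 — 2 of them.

2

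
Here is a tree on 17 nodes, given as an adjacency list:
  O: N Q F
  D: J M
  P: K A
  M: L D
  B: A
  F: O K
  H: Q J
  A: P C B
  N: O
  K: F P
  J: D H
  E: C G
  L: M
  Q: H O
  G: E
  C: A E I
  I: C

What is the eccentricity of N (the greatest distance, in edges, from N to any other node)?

8

Distances from N peak at 8, attained at G.
N-O-F-K-P-A-C-E-G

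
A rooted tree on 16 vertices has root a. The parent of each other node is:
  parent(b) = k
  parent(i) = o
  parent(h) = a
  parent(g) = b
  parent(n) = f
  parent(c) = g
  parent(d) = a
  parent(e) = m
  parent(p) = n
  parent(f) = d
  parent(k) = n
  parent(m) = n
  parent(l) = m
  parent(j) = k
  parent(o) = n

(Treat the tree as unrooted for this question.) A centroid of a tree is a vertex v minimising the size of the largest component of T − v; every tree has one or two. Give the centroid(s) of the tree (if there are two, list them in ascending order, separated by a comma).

n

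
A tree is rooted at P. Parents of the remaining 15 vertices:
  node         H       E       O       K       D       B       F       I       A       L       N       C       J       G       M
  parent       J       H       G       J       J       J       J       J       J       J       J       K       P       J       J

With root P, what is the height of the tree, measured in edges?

A deepest node is E, reached by P-J-H-E.
That path has 3 edges, so the height is 3.

3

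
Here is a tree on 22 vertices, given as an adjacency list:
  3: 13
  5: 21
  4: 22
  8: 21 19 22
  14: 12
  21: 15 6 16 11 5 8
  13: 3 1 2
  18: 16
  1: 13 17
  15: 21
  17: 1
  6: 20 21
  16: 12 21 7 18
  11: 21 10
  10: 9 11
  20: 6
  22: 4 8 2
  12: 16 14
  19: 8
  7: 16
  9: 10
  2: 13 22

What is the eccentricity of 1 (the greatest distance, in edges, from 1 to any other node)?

Distances from 1 peak at 8, attained at 9 (14 also at distance 8).
1-13-2-22-8-21-11-10-9

8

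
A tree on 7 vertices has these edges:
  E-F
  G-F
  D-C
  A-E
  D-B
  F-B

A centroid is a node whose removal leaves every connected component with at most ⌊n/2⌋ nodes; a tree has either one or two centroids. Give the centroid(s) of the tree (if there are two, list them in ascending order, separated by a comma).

Delete F: the remaining components have sizes 3, 2, 1. Max 3 ≤ 3, so F is a centroid.
Every other node leaves some component of size > 3, so the centroid is unique.

F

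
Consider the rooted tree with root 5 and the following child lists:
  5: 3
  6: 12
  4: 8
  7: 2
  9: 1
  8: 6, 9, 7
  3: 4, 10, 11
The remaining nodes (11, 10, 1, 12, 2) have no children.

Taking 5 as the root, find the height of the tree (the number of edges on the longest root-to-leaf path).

The longest root-to-leaf path is 5–3–4–8–6–12 (5 edges).

5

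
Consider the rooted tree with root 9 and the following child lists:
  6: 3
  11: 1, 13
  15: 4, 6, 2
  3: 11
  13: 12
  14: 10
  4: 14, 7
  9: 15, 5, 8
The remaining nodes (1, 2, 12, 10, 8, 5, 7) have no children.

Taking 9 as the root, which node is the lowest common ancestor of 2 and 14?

2's ancestor chain is 2, 15, 9 and 14's is 14, 4, 15, 9; they first meet at 15.

15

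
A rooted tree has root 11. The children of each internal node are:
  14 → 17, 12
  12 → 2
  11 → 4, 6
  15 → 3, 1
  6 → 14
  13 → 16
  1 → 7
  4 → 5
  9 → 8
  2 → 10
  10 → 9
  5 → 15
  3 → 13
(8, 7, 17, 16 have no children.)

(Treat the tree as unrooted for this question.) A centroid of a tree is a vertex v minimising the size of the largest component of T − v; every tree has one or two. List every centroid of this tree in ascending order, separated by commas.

Delete 11: the remaining components have sizes 8, 8. Max 8 ≤ 8, so 11 is a centroid.
Every other node leaves some component of size > 8, so the centroid is unique.

11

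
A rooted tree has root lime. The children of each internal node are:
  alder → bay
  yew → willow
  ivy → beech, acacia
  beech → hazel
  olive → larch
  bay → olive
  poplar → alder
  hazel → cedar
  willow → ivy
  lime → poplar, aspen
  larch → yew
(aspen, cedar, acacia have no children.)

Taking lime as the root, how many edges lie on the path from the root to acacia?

9

Climbing from acacia to the root: acacia–ivy–willow–yew–larch–olive–bay–alder–poplar–lime. That's 9 steps.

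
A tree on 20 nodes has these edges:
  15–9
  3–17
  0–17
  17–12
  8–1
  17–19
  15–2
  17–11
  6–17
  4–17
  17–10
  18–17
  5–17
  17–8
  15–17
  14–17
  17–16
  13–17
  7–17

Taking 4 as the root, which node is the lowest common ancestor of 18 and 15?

Ancestors of 18 (toward the root): 18, 17, 4.
Ancestors of 15: 15, 17, 4.
The deepest node appearing in both lists is 17.

17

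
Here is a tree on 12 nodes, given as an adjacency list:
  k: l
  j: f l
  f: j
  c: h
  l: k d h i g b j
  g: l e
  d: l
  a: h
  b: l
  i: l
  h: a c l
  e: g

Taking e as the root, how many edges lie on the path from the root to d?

Climbing from d to the root: d – l – g – e. That's 3 steps.

3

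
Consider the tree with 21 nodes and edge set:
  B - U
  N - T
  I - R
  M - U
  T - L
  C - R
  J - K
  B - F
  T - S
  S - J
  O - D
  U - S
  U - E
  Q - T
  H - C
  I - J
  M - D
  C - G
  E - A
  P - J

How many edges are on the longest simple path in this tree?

9

A longest path is G - C - R - I - J - S - U - M - D - O, with 9 edges.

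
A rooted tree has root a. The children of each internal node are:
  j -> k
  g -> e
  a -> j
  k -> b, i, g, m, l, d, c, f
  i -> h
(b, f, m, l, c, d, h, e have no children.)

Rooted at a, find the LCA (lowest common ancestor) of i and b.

k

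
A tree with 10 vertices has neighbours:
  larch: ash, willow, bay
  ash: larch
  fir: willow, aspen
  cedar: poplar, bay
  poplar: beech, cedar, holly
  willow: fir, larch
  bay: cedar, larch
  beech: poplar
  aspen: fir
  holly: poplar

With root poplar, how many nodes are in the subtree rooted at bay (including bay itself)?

The subtree rooted at bay contains: bay, larch, ash, willow, fir, aspen — 6 nodes.

6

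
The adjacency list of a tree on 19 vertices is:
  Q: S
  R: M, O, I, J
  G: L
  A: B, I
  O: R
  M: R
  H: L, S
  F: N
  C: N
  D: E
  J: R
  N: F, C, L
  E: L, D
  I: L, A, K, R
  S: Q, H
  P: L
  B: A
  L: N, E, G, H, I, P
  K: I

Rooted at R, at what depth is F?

4

R–I–L–N–F — 4 edges.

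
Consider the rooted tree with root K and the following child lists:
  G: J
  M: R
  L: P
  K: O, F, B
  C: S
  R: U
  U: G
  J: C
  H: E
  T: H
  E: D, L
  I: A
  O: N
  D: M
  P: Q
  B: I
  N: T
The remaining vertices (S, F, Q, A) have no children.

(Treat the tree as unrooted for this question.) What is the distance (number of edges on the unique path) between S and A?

16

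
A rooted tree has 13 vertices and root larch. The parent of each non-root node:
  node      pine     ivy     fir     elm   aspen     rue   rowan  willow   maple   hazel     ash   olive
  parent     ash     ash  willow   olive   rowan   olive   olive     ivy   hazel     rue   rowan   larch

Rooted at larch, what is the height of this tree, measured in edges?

A deepest node is fir, reached by larch–olive–rowan–ash–ivy–willow–fir.
That path has 6 edges, so the height is 6.

6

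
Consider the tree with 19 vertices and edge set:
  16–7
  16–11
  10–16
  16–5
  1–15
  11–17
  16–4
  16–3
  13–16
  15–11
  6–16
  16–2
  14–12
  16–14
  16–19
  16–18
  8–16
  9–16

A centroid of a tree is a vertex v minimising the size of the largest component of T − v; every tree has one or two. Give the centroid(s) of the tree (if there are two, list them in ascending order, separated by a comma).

16

Delete 16: the remaining components have sizes 4, 2, 1, 1, 1, 1, 1, 1, 1, 1, 1, 1, 1, 1. Max 4 ≤ 9, so 16 is a centroid.
Every other node leaves some component of size > 9, so the centroid is unique.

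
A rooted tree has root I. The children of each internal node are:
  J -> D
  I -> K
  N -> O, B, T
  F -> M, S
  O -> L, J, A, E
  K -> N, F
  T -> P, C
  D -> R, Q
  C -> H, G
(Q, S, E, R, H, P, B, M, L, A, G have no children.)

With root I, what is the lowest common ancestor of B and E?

N

Ancestors of B (toward the root): B, N, K, I.
Ancestors of E: E, O, N, K, I.
The deepest node appearing in both lists is N.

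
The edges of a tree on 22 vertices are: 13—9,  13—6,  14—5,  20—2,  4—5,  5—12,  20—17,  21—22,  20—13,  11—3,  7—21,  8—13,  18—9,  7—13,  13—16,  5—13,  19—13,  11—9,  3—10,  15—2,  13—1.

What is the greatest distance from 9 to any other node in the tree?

The node farthest from 9 is 15 (22 also at distance 4), via 9–13–20–2–15 — 4 edges.

4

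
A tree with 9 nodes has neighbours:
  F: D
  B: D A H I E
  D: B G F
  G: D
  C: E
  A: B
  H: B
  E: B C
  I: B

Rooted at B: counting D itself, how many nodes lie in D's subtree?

3

Descendants of D (including itself): D, F, G. That's 3.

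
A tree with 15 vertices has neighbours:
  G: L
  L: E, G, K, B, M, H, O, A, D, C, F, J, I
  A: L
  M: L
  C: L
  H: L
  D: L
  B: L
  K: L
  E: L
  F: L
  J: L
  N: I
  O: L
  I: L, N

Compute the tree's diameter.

A longest path is N – I – L – E, with 3 edges.

3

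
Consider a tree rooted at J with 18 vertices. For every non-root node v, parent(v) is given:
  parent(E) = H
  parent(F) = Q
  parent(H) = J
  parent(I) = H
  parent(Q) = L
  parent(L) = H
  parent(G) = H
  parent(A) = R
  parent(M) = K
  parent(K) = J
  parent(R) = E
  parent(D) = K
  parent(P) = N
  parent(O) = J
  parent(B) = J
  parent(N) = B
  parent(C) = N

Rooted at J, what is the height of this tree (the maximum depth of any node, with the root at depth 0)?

4

The longest root-to-leaf path is J-H-L-Q-F (4 edges).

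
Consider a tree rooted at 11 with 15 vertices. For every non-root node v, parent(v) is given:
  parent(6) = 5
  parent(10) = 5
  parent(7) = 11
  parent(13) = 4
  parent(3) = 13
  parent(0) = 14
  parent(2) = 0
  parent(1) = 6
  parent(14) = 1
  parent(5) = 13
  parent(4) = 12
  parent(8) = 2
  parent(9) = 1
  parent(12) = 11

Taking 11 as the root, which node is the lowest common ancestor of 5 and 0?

Ancestors of 5 (toward the root): 5, 13, 4, 12, 11.
Ancestors of 0: 0, 14, 1, 6, 5, 13, 4, 12, 11.
The deepest node appearing in both lists is 5.

5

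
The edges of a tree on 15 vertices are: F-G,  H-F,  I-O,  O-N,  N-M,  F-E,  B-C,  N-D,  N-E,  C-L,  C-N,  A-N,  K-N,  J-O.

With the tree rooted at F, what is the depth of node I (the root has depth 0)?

4

F – E – N – O – I — 4 edges.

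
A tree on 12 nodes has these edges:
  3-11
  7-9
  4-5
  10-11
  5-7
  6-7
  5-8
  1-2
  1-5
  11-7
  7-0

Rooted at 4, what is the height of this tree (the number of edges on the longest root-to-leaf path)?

4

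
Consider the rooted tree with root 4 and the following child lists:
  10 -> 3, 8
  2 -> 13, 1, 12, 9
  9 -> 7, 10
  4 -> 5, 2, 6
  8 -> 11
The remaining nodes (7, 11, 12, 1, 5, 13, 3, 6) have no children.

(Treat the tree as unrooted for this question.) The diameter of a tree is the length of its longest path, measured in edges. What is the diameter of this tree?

6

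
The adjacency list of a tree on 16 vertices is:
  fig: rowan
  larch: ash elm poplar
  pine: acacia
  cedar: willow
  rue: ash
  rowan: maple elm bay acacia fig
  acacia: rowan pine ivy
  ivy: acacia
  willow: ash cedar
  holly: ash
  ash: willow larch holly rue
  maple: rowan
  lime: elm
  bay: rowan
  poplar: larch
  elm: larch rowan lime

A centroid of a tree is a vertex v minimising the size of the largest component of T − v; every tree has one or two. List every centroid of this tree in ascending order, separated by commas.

If elm is removed the pieces have sizes 7, 7, 1, all ≤ ⌊16/2⌋ = 8.
No neighbour of elm does as well, so elm is the unique centroid.

elm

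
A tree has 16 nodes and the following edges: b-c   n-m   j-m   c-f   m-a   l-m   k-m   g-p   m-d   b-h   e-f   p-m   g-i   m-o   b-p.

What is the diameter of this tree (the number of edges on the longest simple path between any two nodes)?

6

A longest path is e-f-c-b-p-m-a, with 6 edges.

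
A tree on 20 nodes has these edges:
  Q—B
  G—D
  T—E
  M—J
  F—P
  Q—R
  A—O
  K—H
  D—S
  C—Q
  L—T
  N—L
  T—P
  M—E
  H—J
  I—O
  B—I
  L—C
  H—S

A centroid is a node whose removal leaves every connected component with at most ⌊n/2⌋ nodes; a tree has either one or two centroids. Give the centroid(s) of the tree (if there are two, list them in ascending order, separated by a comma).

T

Removing T splits the tree into components of sizes 9, 8, 2; the largest is 9 ≤ ⌊20/2⌋ = 10.
No neighbour of T does as well, so T is the unique centroid.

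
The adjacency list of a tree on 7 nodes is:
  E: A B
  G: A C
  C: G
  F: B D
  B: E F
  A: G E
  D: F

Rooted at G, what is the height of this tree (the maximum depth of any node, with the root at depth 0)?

5

D sits deepest: G – A – E – B – F – D — 5 edges from the root.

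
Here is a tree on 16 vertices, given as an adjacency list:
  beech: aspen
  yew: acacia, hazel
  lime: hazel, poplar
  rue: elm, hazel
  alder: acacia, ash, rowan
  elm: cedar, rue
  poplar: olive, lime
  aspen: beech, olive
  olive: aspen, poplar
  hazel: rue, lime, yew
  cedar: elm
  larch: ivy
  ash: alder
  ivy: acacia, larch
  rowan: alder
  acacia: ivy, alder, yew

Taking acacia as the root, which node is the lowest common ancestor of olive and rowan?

olive's ancestor chain is olive, poplar, lime, hazel, yew, acacia and rowan's is rowan, alder, acacia; they first meet at acacia.

acacia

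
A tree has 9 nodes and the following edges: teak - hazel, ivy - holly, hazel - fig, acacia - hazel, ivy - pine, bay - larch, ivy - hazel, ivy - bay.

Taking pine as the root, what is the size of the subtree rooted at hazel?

4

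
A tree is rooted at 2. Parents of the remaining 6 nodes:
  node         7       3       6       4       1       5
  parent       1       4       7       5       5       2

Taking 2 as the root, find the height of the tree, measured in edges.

4

A deepest node is 6, reached by 2 → 5 → 1 → 7 → 6.
That path has 4 edges, so the height is 4.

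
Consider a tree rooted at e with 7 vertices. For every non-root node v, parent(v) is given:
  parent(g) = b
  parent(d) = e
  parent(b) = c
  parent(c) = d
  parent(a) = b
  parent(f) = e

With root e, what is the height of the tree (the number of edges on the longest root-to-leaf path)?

a sits deepest: e – d – c – b – a — 4 edges from the root.

4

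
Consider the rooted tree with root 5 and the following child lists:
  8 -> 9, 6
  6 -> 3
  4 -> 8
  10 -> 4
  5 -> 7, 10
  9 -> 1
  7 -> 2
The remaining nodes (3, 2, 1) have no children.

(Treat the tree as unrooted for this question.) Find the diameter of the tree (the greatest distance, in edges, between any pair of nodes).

7

BFS from 2 reaches 3 last, at distance 7; BFS from 3 confirms no node is farther.
Path: 2 - 7 - 5 - 10 - 4 - 8 - 6 - 3.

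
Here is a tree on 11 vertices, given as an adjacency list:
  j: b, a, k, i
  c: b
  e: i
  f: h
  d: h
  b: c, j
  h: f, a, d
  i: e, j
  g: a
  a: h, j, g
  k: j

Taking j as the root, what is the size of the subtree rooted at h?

Descendants of h (including itself): h, d, f. That's 3.

3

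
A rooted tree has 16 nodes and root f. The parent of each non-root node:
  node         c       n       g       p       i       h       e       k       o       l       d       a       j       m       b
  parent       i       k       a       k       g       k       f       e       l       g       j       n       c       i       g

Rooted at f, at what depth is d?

Path from f to d: f → e → k → n → a → g → i → c → j → d, which has 9 edges.

9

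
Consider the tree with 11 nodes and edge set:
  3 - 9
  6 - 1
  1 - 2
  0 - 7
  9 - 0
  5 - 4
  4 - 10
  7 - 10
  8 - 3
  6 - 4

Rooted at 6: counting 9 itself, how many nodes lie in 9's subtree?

3

Descendants of 9 (including itself): 9, 3, 8. That's 3.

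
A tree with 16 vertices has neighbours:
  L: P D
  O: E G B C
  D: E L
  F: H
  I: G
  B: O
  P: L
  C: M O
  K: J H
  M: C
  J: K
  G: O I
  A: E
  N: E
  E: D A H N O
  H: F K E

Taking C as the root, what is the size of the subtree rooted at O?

14

Descendants of O (including itself): O, E, G, B, D, H, N, A, I, L, K, F, P, J. That's 14.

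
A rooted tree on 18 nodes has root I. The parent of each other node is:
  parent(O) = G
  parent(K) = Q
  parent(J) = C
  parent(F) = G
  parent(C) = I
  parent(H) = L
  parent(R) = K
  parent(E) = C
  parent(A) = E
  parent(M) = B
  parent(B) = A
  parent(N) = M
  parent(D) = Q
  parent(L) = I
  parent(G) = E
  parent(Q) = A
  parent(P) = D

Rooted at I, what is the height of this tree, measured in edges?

6

N sits deepest: I-C-E-A-B-M-N — 6 edges from the root.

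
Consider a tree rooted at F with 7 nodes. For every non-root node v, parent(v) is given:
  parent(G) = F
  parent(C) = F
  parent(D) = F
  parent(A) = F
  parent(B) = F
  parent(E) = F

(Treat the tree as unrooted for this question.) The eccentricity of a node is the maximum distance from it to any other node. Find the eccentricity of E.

The node farthest from E is G (C, A, B, D also at distance 2), via E – F – G — 2 edges.

2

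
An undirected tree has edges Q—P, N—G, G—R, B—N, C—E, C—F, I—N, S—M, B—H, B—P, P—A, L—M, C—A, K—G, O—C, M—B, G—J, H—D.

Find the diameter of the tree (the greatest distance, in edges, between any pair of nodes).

7

A longest path is E–C–A–P–B–N–G–K, with 7 edges.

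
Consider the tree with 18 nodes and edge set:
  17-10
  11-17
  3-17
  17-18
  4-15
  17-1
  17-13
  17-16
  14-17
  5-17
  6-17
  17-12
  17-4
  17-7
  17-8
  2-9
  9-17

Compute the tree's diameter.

4

A longest path is 15-4-17-9-2, with 4 edges.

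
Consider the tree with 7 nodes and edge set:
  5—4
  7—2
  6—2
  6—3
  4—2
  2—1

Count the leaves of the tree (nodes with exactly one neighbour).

The leaves are 1, 3, 5, 7.
That is 4 leaves.

4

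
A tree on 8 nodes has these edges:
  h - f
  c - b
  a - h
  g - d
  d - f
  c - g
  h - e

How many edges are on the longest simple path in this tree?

6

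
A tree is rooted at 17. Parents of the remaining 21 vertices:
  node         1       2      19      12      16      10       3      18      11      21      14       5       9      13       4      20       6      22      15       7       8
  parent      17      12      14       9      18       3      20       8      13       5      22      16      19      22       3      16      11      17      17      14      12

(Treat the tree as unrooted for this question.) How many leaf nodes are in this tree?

8

Exactly 8 nodes have a single neighbour: 1, 2, 4, 6, 7, 10, 15, 21.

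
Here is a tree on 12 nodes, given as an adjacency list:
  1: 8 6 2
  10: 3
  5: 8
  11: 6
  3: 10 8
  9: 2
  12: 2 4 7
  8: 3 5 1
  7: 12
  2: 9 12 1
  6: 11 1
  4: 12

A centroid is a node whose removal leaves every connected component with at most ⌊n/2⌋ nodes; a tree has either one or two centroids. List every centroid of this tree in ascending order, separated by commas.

1

If 1 is removed the pieces have sizes 5, 4, 2, all ≤ ⌊12/2⌋ = 6.
No neighbour of 1 does as well, so 1 is the unique centroid.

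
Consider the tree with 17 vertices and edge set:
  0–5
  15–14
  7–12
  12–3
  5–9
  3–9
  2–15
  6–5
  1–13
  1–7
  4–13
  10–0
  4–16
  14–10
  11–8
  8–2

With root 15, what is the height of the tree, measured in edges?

12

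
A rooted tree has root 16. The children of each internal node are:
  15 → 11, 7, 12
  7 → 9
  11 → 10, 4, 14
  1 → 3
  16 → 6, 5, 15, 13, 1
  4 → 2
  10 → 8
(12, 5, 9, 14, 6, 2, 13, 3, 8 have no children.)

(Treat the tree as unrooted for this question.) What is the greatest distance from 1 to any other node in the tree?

5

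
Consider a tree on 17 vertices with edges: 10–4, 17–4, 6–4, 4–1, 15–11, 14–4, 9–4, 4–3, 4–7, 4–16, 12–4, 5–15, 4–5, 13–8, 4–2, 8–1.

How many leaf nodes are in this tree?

The leaves are 2, 3, 6, 7, 9, 10, 11, 12, 13, 14, 16, 17.
That is 12 leaves.

12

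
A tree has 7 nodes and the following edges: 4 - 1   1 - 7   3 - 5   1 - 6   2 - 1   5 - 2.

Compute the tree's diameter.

Starting from 4, a farthest node is 3 at distance 4.
One longest path: 4 - 1 - 2 - 5 - 3.
So the diameter is 4.

4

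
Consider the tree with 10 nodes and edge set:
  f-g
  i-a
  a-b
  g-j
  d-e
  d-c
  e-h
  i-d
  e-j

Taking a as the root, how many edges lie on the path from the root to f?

Climbing from f to the root: f – g – j – e – d – i – a. That's 6 steps.

6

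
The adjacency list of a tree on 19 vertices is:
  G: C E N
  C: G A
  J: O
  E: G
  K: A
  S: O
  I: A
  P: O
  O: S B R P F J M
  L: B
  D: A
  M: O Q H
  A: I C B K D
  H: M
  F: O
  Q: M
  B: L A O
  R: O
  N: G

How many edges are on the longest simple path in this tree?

7

A longest path is H – M – O – B – A – C – G – N, with 7 edges.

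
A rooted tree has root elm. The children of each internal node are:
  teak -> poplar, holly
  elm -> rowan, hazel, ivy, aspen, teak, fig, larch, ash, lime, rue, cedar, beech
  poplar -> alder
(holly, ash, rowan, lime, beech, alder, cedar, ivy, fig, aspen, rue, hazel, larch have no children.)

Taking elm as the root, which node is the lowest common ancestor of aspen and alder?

Ancestors of aspen (toward the root): aspen, elm.
Ancestors of alder: alder, poplar, teak, elm.
The deepest node appearing in both lists is elm.

elm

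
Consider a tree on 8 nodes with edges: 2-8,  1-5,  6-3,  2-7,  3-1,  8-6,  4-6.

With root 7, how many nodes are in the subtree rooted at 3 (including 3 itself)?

3

The subtree rooted at 3 contains: 3, 1, 5 — 3 nodes.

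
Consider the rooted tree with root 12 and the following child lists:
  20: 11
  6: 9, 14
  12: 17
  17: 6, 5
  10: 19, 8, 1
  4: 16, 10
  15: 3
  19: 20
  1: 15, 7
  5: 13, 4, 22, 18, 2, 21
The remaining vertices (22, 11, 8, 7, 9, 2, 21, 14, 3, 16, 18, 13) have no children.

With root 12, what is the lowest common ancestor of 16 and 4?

Path 16→root: 16 4 5 17 12; path 4→root: 4 5 17 12.
First common node: 4.

4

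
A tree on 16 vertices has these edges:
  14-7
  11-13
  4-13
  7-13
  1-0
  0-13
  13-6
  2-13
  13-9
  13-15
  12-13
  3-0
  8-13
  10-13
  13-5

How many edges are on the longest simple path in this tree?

A longest path is 14 - 7 - 13 - 0 - 1, with 4 edges.

4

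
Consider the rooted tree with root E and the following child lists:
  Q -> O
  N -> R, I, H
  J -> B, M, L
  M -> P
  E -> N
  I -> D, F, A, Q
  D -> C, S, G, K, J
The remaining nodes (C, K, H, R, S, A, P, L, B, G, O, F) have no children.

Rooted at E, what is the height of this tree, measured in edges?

6

P sits deepest: E – N – I – D – J – M – P — 6 edges from the root.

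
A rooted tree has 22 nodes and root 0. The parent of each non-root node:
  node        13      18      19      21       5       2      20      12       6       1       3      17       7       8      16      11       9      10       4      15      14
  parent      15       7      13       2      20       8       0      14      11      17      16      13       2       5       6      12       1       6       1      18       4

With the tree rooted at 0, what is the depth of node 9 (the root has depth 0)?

11

Path from 0 to 9: 0 → 20 → 5 → 8 → 2 → 7 → 18 → 15 → 13 → 17 → 1 → 9, which has 11 edges.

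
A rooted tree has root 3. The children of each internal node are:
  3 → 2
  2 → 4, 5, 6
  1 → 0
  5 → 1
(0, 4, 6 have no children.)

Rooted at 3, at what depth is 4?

2

Path from 3 to 4: 3 → 2 → 4, which has 2 edges.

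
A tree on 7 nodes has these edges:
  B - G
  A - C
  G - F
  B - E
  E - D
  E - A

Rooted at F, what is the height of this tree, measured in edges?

5

C sits deepest: F-G-B-E-A-C — 5 edges from the root.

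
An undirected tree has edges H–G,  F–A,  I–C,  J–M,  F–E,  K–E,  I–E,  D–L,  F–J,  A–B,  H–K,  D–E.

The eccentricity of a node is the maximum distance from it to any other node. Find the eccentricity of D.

The node farthest from D is B (G, M also at distance 4), via D-E-F-A-B — 4 edges.

4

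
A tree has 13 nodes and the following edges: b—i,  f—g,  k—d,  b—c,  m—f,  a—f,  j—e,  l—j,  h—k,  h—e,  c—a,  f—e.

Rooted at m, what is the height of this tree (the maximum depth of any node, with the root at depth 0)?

A deepest node is i, reached by m – f – a – c – b – i.
That path has 5 edges, so the height is 5.

5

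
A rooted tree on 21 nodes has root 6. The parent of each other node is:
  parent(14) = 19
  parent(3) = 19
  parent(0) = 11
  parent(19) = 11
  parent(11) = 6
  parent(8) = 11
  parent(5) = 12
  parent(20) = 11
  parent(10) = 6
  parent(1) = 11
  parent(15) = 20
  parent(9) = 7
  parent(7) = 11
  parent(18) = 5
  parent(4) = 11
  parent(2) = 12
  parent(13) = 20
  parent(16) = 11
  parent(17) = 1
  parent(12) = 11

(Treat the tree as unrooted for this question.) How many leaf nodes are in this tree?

The leaves are 0, 2, 3, 4, 8, 9, 10, 13, 14, 15, 16, 17, 18.
That is 13 leaves.

13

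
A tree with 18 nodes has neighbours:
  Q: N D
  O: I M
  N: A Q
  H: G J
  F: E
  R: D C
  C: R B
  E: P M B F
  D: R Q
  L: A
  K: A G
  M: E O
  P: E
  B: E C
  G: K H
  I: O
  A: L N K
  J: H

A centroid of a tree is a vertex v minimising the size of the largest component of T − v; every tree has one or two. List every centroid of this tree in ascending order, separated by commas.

D, R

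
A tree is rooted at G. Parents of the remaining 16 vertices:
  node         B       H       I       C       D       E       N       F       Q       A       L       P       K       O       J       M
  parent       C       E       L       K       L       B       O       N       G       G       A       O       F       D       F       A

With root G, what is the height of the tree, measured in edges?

11

The longest root-to-leaf path is G – A – L – D – O – N – F – K – C – B – E – H (11 edges).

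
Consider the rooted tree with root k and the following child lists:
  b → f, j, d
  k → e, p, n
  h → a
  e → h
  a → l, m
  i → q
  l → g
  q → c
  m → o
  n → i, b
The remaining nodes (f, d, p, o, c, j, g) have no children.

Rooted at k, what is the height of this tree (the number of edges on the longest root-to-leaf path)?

5

g sits deepest: k–e–h–a–l–g — 5 edges from the root.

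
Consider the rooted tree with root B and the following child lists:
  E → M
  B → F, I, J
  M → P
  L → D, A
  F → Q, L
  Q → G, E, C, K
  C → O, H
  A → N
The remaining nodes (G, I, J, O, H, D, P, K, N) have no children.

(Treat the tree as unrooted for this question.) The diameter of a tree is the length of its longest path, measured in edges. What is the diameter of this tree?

Starting from N, a farthest node is P at distance 7.
One longest path: N – A – L – F – Q – E – M – P.
So the diameter is 7.

7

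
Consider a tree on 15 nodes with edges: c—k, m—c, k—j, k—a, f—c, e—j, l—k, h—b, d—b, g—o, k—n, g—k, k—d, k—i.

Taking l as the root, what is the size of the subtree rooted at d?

3

Descendants of d (including itself): d, b, h. That's 3.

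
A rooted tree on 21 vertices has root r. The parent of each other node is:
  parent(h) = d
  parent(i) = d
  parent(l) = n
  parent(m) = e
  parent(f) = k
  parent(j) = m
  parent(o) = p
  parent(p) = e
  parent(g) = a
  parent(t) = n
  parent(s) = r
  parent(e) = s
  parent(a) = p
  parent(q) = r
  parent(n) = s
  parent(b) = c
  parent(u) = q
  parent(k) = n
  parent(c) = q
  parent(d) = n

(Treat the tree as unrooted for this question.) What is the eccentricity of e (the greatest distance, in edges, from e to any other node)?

Distances from e peak at 5, attained at b.
e-s-r-q-c-b

5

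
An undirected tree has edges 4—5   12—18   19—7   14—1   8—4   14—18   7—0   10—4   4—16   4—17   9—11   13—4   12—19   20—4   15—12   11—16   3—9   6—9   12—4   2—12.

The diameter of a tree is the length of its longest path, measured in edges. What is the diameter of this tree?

BFS from 0 reaches 6 last, at distance 8; BFS from 6 confirms no node is farther.
Path: 0-7-19-12-4-16-11-9-6.

8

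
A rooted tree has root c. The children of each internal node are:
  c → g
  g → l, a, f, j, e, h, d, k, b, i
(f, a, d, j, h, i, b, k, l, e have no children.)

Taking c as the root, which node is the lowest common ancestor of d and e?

g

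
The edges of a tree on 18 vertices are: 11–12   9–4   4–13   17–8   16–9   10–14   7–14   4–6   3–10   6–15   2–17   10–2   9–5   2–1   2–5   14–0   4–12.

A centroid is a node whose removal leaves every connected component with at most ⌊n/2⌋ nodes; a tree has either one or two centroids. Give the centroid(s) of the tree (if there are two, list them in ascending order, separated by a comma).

2, 5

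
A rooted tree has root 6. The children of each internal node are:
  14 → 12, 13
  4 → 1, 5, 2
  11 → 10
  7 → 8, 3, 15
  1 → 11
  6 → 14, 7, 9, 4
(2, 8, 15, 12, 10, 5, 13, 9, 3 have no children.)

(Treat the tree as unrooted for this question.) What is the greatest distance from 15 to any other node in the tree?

Distances from 15 peak at 6, attained at 10.
15-7-6-4-1-11-10

6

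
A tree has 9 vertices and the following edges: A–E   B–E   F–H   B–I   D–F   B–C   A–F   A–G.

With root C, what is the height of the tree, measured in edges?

The longest root-to-leaf path is C – B – E – A – F – H (5 edges).

5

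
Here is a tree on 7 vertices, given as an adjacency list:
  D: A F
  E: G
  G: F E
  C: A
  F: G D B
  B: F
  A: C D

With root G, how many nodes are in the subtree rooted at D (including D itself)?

The subtree rooted at D contains: D, A, C — 3 nodes.

3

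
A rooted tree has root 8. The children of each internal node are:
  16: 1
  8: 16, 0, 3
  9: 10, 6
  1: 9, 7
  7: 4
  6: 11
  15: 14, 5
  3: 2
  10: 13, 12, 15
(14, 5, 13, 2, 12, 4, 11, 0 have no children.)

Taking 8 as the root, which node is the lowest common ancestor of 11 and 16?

16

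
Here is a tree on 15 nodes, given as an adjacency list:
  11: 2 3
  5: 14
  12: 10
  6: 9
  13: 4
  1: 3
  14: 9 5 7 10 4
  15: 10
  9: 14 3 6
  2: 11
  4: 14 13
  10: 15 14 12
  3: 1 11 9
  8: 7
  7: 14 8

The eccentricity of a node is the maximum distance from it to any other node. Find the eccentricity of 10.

A farthest node from 10 is 2.
The path 10 – 14 – 9 – 3 – 11 – 2 has 5 edges.

5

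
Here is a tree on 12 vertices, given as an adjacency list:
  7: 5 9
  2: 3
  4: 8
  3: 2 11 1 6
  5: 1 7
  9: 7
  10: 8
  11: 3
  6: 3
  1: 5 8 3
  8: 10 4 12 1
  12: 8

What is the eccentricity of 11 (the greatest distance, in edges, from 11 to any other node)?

5

The node farthest from 11 is 9, via 11 – 3 – 1 – 5 – 7 – 9 — 5 edges.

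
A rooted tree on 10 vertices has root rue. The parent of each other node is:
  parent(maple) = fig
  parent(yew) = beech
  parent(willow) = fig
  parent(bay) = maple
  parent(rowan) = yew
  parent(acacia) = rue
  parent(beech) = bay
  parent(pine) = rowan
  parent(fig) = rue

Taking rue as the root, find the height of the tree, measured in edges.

pine sits deepest: rue-fig-maple-bay-beech-yew-rowan-pine — 7 edges from the root.

7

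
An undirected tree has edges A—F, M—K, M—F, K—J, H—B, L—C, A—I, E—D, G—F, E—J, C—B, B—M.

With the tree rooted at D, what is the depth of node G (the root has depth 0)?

6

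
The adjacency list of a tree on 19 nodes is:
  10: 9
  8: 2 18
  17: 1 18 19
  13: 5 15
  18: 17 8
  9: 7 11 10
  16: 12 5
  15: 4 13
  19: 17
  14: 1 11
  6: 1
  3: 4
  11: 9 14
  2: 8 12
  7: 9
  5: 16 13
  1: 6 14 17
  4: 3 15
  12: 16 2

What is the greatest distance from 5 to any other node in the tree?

11

Distances from 5 peak at 11, attained at 10 (7 also at distance 11).
5-16-12-2-8-18-17-1-14-11-9-10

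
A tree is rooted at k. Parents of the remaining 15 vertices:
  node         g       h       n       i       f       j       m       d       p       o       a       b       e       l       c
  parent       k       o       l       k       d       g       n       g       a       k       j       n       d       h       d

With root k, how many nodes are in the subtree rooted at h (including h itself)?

Descendants of h (including itself): h, l, n, b, m. That's 5.

5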